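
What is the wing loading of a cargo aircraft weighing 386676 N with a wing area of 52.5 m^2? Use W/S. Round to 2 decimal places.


Step 1: Wing loading = W / S = 386676 / 52.5
Step 2: Wing loading = 7365.26 N/m^2

7365.26


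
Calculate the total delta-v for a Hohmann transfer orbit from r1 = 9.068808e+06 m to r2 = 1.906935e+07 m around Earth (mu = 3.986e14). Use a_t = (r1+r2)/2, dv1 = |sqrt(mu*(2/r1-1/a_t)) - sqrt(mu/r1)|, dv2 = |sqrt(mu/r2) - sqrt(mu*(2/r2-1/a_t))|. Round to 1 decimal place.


Step 1: Transfer semi-major axis a_t = (9.068808e+06 + 1.906935e+07) / 2 = 1.406908e+07 m
Step 2: v1 (circular at r1) = sqrt(mu/r1) = 6629.69 m/s
Step 3: v_t1 = sqrt(mu*(2/r1 - 1/a_t)) = 7718.42 m/s
Step 4: dv1 = |7718.42 - 6629.69| = 1088.73 m/s
Step 5: v2 (circular at r2) = 4571.94 m/s, v_t2 = 3670.65 m/s
Step 6: dv2 = |4571.94 - 3670.65| = 901.29 m/s
Step 7: Total delta-v = 1088.73 + 901.29 = 1990.0 m/s

1990.0


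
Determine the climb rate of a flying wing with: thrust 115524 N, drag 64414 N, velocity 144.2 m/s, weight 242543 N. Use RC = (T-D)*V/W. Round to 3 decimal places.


Step 1: Excess thrust = T - D = 115524 - 64414 = 51110 N
Step 2: Excess power = 51110 * 144.2 = 7370062.0 W
Step 3: RC = 7370062.0 / 242543 = 30.387 m/s

30.387


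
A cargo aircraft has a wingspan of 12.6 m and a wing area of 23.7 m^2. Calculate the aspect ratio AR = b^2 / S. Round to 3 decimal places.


Step 1: b^2 = 12.6^2 = 158.76
Step 2: AR = 158.76 / 23.7 = 6.699

6.699


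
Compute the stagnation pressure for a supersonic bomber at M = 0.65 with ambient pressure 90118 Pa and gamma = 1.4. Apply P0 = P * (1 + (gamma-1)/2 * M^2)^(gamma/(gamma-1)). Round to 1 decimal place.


Step 1: (gamma-1)/2 * M^2 = 0.2 * 0.4225 = 0.0845
Step 2: 1 + 0.0845 = 1.0845
Step 3: Exponent gamma/(gamma-1) = 3.5
Step 4: P0 = 90118 * 1.0845^3.5 = 119705.7 Pa

119705.7


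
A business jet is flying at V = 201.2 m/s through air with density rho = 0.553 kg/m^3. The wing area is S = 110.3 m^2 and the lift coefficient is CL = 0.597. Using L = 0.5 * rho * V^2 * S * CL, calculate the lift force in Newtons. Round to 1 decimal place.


Step 1: Calculate dynamic pressure q = 0.5 * 0.553 * 201.2^2 = 0.5 * 0.553 * 40481.44 = 11193.1182 Pa
Step 2: Multiply by wing area and lift coefficient: L = 11193.1182 * 110.3 * 0.597
Step 3: L = 1234600.933 * 0.597 = 737056.8 N

737056.8


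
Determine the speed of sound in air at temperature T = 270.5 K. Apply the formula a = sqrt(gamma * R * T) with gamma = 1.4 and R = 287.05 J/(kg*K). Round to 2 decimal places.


Step 1: gamma * R * T = 1.4 * 287.05 * 270.5 = 108705.835
Step 2: a = sqrt(108705.835) = 329.71 m/s

329.71


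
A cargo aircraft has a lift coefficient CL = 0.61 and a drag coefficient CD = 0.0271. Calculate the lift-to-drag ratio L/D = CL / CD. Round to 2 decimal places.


Step 1: L/D = CL / CD = 0.61 / 0.0271
Step 2: L/D = 22.51

22.51


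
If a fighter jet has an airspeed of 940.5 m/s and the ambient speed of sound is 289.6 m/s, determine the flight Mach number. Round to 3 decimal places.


Step 1: M = V / a = 940.5 / 289.6
Step 2: M = 3.248

3.248


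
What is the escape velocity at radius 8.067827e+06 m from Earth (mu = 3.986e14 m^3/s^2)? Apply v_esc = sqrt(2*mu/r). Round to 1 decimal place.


Step 1: 2*mu/r = 2 * 3.986e14 / 8.067827e+06 = 98812232.8354
Step 2: v_esc = sqrt(98812232.8354) = 9940.4 m/s

9940.4


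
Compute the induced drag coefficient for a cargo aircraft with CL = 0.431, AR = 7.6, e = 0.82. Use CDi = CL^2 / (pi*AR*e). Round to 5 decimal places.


Step 1: CL^2 = 0.431^2 = 0.185761
Step 2: pi * AR * e = 3.14159 * 7.6 * 0.82 = 19.578405
Step 3: CDi = 0.185761 / 19.578405 = 0.00949

0.00949


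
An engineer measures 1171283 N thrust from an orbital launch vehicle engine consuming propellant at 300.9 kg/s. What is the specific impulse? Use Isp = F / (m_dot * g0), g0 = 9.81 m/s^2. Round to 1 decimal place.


Step 1: m_dot * g0 = 300.9 * 9.81 = 2951.83
Step 2: Isp = 1171283 / 2951.83 = 396.8 s

396.8


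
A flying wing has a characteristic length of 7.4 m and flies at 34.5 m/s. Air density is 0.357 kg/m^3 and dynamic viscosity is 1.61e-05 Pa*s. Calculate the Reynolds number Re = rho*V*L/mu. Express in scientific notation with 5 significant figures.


Step 1: Numerator = rho * V * L = 0.357 * 34.5 * 7.4 = 91.1421
Step 2: Re = 91.1421 / 1.61e-05
Step 3: Re = 5.6610e+06

5.6610e+06


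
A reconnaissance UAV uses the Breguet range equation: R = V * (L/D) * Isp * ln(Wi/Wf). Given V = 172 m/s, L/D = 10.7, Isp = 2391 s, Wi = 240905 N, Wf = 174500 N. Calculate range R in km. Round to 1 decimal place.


Step 1: Coefficient = V * (L/D) * Isp = 172 * 10.7 * 2391 = 4400396.4 m
Step 2: Wi/Wf = 240905 / 174500 = 1.380544
Step 3: ln(1.380544) = 0.322478
Step 4: R = 4400396.4 * 0.322478 = 1419030.7 m = 1419.0 km

1419.0


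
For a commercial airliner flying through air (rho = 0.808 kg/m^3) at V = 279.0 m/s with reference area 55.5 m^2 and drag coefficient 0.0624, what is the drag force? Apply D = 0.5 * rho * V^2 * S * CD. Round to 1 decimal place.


Step 1: Dynamic pressure q = 0.5 * 0.808 * 279.0^2 = 31447.764 Pa
Step 2: Drag D = q * S * CD = 31447.764 * 55.5 * 0.0624
Step 3: D = 108909.9 N

108909.9


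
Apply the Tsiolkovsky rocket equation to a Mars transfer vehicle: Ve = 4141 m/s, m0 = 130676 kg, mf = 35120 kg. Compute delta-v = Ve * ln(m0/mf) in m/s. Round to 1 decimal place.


Step 1: Mass ratio m0/mf = 130676 / 35120 = 3.720843
Step 2: ln(3.720843) = 1.31395
Step 3: delta-v = 4141 * 1.31395 = 5441.1 m/s

5441.1


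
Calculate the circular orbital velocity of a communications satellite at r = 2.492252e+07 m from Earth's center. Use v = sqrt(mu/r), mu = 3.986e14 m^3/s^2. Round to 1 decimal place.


Step 1: mu / r = 3.986e14 / 2.492252e+07 = 15993567.2637
Step 2: v = sqrt(15993567.2637) = 3999.2 m/s

3999.2


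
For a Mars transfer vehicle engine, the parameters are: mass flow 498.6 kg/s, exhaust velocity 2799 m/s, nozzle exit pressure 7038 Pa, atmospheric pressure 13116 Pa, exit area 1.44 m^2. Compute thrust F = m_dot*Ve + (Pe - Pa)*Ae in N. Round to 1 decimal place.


Step 1: Momentum thrust = m_dot * Ve = 498.6 * 2799 = 1395581.4 N
Step 2: Pressure thrust = (Pe - Pa) * Ae = (7038 - 13116) * 1.44 = -8752.32 N
Step 3: Total thrust F = 1395581.4 + -8752.32 = 1386829.1 N

1386829.1


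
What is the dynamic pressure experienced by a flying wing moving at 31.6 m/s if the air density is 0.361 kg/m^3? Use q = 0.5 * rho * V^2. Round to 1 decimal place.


Step 1: V^2 = 31.6^2 = 998.56
Step 2: q = 0.5 * 0.361 * 998.56
Step 3: q = 180.2 Pa

180.2


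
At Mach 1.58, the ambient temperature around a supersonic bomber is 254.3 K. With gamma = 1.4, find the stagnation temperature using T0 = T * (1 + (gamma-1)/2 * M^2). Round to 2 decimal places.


Step 1: (gamma-1)/2 = 0.2
Step 2: M^2 = 2.4964
Step 3: 1 + 0.2 * 2.4964 = 1.49928
Step 4: T0 = 254.3 * 1.49928 = 381.27 K

381.27


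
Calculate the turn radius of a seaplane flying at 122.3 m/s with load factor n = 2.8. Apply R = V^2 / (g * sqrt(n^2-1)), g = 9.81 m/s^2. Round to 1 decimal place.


Step 1: V^2 = 122.3^2 = 14957.29
Step 2: n^2 - 1 = 2.8^2 - 1 = 6.84
Step 3: sqrt(6.84) = 2.615339
Step 4: R = 14957.29 / (9.81 * 2.615339) = 583.0 m

583.0


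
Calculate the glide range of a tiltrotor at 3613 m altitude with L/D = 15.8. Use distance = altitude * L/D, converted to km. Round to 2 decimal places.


Step 1: Glide distance = altitude * L/D = 3613 * 15.8 = 57085.4 m
Step 2: Convert to km: 57085.4 / 1000 = 57.09 km

57.09


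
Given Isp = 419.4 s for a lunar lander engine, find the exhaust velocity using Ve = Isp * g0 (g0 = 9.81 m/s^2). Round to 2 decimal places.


Step 1: Ve = Isp * g0 = 419.4 * 9.81
Step 2: Ve = 4114.31 m/s

4114.31


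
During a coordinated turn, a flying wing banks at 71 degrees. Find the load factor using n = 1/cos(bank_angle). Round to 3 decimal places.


Step 1: Convert 71 degrees to radians = 1.239184
Step 2: cos(71 deg) = 0.325568
Step 3: n = 1 / 0.325568 = 3.072

3.072


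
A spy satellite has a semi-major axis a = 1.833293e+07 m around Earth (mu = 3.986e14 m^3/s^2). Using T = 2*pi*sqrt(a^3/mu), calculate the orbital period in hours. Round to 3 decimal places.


Step 1: a^3 / mu = 6.161630e+21 / 3.986e14 = 1.545818e+07
Step 2: sqrt(1.545818e+07) = 3931.6891 s
Step 3: T = 2*pi * 3931.6891 = 24703.53 s
Step 4: T in hours = 24703.53 / 3600 = 6.862 hours

6.862


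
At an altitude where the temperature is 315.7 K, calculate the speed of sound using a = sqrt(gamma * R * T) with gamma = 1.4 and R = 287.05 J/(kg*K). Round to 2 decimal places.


Step 1: gamma * R * T = 1.4 * 287.05 * 315.7 = 126870.359
Step 2: a = sqrt(126870.359) = 356.19 m/s

356.19


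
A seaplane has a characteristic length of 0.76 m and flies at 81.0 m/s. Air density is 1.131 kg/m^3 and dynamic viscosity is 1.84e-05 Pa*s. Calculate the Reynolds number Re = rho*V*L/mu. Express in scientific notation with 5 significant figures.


Step 1: Numerator = rho * V * L = 1.131 * 81.0 * 0.76 = 69.62436
Step 2: Re = 69.62436 / 1.84e-05
Step 3: Re = 3.7839e+06

3.7839e+06


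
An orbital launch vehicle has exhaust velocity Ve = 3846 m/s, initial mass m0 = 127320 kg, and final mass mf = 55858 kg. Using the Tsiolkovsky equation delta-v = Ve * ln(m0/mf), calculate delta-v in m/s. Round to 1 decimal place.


Step 1: Mass ratio m0/mf = 127320 / 55858 = 2.279351
Step 2: ln(2.279351) = 0.823891
Step 3: delta-v = 3846 * 0.823891 = 3168.7 m/s

3168.7


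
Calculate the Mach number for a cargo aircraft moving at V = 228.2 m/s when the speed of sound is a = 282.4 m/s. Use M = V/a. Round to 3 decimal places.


Step 1: M = V / a = 228.2 / 282.4
Step 2: M = 0.808

0.808


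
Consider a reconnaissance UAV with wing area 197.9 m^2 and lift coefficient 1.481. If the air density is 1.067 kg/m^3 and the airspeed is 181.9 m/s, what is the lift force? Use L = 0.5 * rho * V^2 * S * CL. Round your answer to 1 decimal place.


Step 1: Calculate dynamic pressure q = 0.5 * 1.067 * 181.9^2 = 0.5 * 1.067 * 33087.61 = 17652.2399 Pa
Step 2: Multiply by wing area and lift coefficient: L = 17652.2399 * 197.9 * 1.481
Step 3: L = 3493378.2831 * 1.481 = 5173693.2 N

5173693.2


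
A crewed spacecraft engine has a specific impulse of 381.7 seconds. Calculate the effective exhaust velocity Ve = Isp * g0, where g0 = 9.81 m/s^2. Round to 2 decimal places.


Step 1: Ve = Isp * g0 = 381.7 * 9.81
Step 2: Ve = 3744.48 m/s

3744.48


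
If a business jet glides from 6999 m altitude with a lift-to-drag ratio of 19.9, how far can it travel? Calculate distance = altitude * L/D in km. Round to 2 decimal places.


Step 1: Glide distance = altitude * L/D = 6999 * 19.9 = 139280.1 m
Step 2: Convert to km: 139280.1 / 1000 = 139.28 km

139.28


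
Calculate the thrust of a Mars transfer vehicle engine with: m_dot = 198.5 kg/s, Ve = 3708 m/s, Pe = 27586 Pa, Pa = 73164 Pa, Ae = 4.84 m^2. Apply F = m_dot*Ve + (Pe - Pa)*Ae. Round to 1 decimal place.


Step 1: Momentum thrust = m_dot * Ve = 198.5 * 3708 = 736038.0 N
Step 2: Pressure thrust = (Pe - Pa) * Ae = (27586 - 73164) * 4.84 = -220597.52 N
Step 3: Total thrust F = 736038.0 + -220597.52 = 515440.5 N

515440.5


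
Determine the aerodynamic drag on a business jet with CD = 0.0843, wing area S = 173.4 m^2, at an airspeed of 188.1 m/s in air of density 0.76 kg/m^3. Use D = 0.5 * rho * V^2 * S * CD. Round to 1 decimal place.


Step 1: Dynamic pressure q = 0.5 * 0.76 * 188.1^2 = 13445.0118 Pa
Step 2: Drag D = q * S * CD = 13445.0118 * 173.4 * 0.0843
Step 3: D = 196534.1 N

196534.1


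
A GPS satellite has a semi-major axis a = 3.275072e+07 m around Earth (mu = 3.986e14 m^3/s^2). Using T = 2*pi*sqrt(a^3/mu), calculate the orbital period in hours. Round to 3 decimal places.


Step 1: a^3 / mu = 3.512874e+22 / 3.986e14 = 8.813030e+07
Step 2: sqrt(8.813030e+07) = 9387.7741 s
Step 3: T = 2*pi * 9387.7741 = 58985.12 s
Step 4: T in hours = 58985.12 / 3600 = 16.385 hours

16.385


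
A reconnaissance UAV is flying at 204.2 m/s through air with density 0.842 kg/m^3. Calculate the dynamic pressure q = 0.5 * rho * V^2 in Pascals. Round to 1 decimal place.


Step 1: V^2 = 204.2^2 = 41697.64
Step 2: q = 0.5 * 0.842 * 41697.64
Step 3: q = 17554.7 Pa

17554.7


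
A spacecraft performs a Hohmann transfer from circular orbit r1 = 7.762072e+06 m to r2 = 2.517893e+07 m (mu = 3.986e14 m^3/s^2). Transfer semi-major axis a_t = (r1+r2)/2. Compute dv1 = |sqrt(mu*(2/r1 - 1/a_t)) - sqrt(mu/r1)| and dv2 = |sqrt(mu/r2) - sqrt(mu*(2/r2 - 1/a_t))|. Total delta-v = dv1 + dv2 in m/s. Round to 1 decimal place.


Step 1: Transfer semi-major axis a_t = (7.762072e+06 + 2.517893e+07) / 2 = 1.647050e+07 m
Step 2: v1 (circular at r1) = sqrt(mu/r1) = 7166.05 m/s
Step 3: v_t1 = sqrt(mu*(2/r1 - 1/a_t)) = 8860.23 m/s
Step 4: dv1 = |8860.23 - 7166.05| = 1694.18 m/s
Step 5: v2 (circular at r2) = 3978.78 m/s, v_t2 = 2731.4 m/s
Step 6: dv2 = |3978.78 - 2731.4| = 1247.38 m/s
Step 7: Total delta-v = 1694.18 + 1247.38 = 2941.6 m/s

2941.6


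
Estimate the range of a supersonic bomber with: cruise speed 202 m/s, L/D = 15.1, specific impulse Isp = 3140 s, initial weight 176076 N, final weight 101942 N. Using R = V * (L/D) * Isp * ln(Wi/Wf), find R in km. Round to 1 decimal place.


Step 1: Coefficient = V * (L/D) * Isp = 202 * 15.1 * 3140 = 9577628.0 m
Step 2: Wi/Wf = 176076 / 101942 = 1.727217
Step 3: ln(1.727217) = 0.546512
Step 4: R = 9577628.0 * 0.546512 = 5234285.7 m = 5234.3 km

5234.3


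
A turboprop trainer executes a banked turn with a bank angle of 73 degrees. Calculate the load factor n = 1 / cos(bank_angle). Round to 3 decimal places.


Step 1: Convert 73 degrees to radians = 1.27409
Step 2: cos(73 deg) = 0.292372
Step 3: n = 1 / 0.292372 = 3.420

3.420


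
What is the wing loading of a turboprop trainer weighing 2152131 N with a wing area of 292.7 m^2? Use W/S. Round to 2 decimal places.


Step 1: Wing loading = W / S = 2152131 / 292.7
Step 2: Wing loading = 7352.69 N/m^2

7352.69


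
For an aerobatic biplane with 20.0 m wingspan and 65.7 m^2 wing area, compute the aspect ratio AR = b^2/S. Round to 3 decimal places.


Step 1: b^2 = 20.0^2 = 400.0
Step 2: AR = 400.0 / 65.7 = 6.088

6.088


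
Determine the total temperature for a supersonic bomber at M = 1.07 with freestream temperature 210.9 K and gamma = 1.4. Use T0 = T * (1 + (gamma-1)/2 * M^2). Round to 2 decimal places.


Step 1: (gamma-1)/2 = 0.2
Step 2: M^2 = 1.1449
Step 3: 1 + 0.2 * 1.1449 = 1.22898
Step 4: T0 = 210.9 * 1.22898 = 259.19 K

259.19


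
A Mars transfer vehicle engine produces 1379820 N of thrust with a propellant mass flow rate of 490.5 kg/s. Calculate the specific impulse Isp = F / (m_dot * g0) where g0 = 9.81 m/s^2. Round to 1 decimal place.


Step 1: m_dot * g0 = 490.5 * 9.81 = 4811.81
Step 2: Isp = 1379820 / 4811.81 = 286.8 s

286.8


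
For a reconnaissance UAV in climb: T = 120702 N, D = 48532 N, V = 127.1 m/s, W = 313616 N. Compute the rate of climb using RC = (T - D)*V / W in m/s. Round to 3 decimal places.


Step 1: Excess thrust = T - D = 120702 - 48532 = 72170 N
Step 2: Excess power = 72170 * 127.1 = 9172807.0 W
Step 3: RC = 9172807.0 / 313616 = 29.249 m/s

29.249


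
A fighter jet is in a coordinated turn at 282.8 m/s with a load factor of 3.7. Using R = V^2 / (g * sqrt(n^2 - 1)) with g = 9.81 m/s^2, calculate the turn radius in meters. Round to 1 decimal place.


Step 1: V^2 = 282.8^2 = 79975.84
Step 2: n^2 - 1 = 3.7^2 - 1 = 12.69
Step 3: sqrt(12.69) = 3.562303
Step 4: R = 79975.84 / (9.81 * 3.562303) = 2288.5 m

2288.5


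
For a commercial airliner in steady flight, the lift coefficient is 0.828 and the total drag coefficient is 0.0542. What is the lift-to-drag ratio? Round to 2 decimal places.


Step 1: L/D = CL / CD = 0.828 / 0.0542
Step 2: L/D = 15.28

15.28


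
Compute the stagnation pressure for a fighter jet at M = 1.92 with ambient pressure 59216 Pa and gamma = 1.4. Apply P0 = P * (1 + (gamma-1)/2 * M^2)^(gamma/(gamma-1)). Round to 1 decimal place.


Step 1: (gamma-1)/2 * M^2 = 0.2 * 3.6864 = 0.73728
Step 2: 1 + 0.73728 = 1.73728
Step 3: Exponent gamma/(gamma-1) = 3.5
Step 4: P0 = 59216 * 1.73728^3.5 = 409245.1 Pa

409245.1


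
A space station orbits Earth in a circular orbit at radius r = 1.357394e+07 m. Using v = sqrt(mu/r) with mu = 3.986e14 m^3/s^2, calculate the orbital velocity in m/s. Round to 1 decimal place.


Step 1: mu / r = 3.986e14 / 1.357394e+07 = 29365092.2282
Step 2: v = sqrt(29365092.2282) = 5419.0 m/s

5419.0


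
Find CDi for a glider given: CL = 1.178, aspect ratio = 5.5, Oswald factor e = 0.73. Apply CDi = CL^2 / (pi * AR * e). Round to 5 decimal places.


Step 1: CL^2 = 1.178^2 = 1.387684
Step 2: pi * AR * e = 3.14159 * 5.5 * 0.73 = 12.613495
Step 3: CDi = 1.387684 / 12.613495 = 0.11002

0.11002


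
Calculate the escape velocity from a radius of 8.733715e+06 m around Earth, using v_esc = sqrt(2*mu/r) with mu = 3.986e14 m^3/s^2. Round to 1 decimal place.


Step 1: 2*mu/r = 2 * 3.986e14 / 8.733715e+06 = 91278453.6706
Step 2: v_esc = sqrt(91278453.6706) = 9554.0 m/s

9554.0


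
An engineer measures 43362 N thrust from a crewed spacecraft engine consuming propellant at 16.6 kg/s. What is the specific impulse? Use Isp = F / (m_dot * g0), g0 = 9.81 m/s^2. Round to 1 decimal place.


Step 1: m_dot * g0 = 16.6 * 9.81 = 162.85
Step 2: Isp = 43362 / 162.85 = 266.3 s

266.3


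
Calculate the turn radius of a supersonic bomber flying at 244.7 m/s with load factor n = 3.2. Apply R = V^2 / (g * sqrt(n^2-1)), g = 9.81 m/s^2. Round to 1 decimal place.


Step 1: V^2 = 244.7^2 = 59878.09
Step 2: n^2 - 1 = 3.2^2 - 1 = 9.24
Step 3: sqrt(9.24) = 3.039737
Step 4: R = 59878.09 / (9.81 * 3.039737) = 2008.0 m

2008.0


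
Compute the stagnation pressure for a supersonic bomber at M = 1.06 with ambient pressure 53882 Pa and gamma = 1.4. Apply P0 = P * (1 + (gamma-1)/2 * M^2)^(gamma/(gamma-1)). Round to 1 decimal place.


Step 1: (gamma-1)/2 * M^2 = 0.2 * 1.1236 = 0.22472
Step 2: 1 + 0.22472 = 1.22472
Step 3: Exponent gamma/(gamma-1) = 3.5
Step 4: P0 = 53882 * 1.22472^3.5 = 109540.0 Pa

109540.0


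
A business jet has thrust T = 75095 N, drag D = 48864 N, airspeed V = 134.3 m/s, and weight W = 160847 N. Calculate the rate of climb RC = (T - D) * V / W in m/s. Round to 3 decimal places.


Step 1: Excess thrust = T - D = 75095 - 48864 = 26231 N
Step 2: Excess power = 26231 * 134.3 = 3522823.3 W
Step 3: RC = 3522823.3 / 160847 = 21.902 m/s

21.902


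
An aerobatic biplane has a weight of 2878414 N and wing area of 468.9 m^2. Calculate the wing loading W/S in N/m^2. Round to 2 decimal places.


Step 1: Wing loading = W / S = 2878414 / 468.9
Step 2: Wing loading = 6138.65 N/m^2

6138.65


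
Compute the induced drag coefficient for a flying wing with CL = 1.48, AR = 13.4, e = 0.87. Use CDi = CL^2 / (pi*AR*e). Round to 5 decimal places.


Step 1: CL^2 = 1.48^2 = 2.1904
Step 2: pi * AR * e = 3.14159 * 13.4 * 0.87 = 36.624687
Step 3: CDi = 2.1904 / 36.624687 = 0.05981

0.05981


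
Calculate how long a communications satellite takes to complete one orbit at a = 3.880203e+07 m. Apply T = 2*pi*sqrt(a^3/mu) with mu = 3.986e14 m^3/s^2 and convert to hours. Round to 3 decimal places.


Step 1: a^3 / mu = 5.842024e+22 / 3.986e14 = 1.465636e+08
Step 2: sqrt(1.465636e+08) = 12106.3444 s
Step 3: T = 2*pi * 12106.3444 = 76066.41 s
Step 4: T in hours = 76066.41 / 3600 = 21.130 hours

21.130


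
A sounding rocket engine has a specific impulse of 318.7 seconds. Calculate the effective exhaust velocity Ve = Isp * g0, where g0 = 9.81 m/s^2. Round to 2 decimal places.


Step 1: Ve = Isp * g0 = 318.7 * 9.81
Step 2: Ve = 3126.45 m/s

3126.45


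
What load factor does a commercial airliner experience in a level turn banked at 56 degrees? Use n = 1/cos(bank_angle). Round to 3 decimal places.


Step 1: Convert 56 degrees to radians = 0.977384
Step 2: cos(56 deg) = 0.559193
Step 3: n = 1 / 0.559193 = 1.788

1.788


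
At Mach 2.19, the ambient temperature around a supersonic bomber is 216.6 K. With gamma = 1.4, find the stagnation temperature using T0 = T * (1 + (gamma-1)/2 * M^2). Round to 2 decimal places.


Step 1: (gamma-1)/2 = 0.2
Step 2: M^2 = 4.7961
Step 3: 1 + 0.2 * 4.7961 = 1.95922
Step 4: T0 = 216.6 * 1.95922 = 424.37 K

424.37


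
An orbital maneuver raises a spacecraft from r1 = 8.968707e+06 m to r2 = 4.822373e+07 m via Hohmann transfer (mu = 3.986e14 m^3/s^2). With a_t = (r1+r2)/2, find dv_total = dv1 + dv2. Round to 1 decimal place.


Step 1: Transfer semi-major axis a_t = (8.968707e+06 + 4.822373e+07) / 2 = 2.859622e+07 m
Step 2: v1 (circular at r1) = sqrt(mu/r1) = 6666.59 m/s
Step 3: v_t1 = sqrt(mu*(2/r1 - 1/a_t)) = 8657.25 m/s
Step 4: dv1 = |8657.25 - 6666.59| = 1990.66 m/s
Step 5: v2 (circular at r2) = 2875.0 m/s, v_t2 = 1610.09 m/s
Step 6: dv2 = |2875.0 - 1610.09| = 1264.92 m/s
Step 7: Total delta-v = 1990.66 + 1264.92 = 3255.6 m/s

3255.6


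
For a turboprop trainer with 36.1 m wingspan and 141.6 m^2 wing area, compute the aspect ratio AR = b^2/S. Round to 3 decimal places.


Step 1: b^2 = 36.1^2 = 1303.21
Step 2: AR = 1303.21 / 141.6 = 9.203

9.203


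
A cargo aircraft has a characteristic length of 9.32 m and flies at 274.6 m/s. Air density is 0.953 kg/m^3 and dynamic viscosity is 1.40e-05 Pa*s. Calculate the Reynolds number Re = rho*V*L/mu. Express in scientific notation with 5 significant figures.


Step 1: Numerator = rho * V * L = 0.953 * 274.6 * 9.32 = 2438.986216
Step 2: Re = 2438.986216 / 1.40e-05
Step 3: Re = 1.7421e+08

1.7421e+08


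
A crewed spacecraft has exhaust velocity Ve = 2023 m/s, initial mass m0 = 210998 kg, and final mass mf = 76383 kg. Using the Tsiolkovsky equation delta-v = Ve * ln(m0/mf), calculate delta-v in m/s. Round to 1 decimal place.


Step 1: Mass ratio m0/mf = 210998 / 76383 = 2.762369
Step 2: ln(2.762369) = 1.016088
Step 3: delta-v = 2023 * 1.016088 = 2055.5 m/s

2055.5


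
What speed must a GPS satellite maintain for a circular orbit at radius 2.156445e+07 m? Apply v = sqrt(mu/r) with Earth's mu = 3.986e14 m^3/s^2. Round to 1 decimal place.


Step 1: mu / r = 3.986e14 / 2.156445e+07 = 18484125.4936
Step 2: v = sqrt(18484125.4936) = 4299.3 m/s

4299.3


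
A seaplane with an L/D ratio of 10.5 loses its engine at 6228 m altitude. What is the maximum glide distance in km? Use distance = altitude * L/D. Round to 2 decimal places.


Step 1: Glide distance = altitude * L/D = 6228 * 10.5 = 65394.0 m
Step 2: Convert to km: 65394.0 / 1000 = 65.39 km

65.39


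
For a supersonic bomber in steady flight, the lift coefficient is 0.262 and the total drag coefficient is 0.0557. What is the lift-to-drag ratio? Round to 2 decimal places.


Step 1: L/D = CL / CD = 0.262 / 0.0557
Step 2: L/D = 4.70

4.70


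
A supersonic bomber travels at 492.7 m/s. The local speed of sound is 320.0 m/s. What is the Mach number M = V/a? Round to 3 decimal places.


Step 1: M = V / a = 492.7 / 320.0
Step 2: M = 1.540

1.540


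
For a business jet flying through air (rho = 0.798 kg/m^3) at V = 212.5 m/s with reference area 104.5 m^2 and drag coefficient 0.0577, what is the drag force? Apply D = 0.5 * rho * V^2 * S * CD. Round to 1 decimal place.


Step 1: Dynamic pressure q = 0.5 * 0.798 * 212.5^2 = 18017.3438 Pa
Step 2: Drag D = q * S * CD = 18017.3438 * 104.5 * 0.0577
Step 3: D = 108638.3 N

108638.3


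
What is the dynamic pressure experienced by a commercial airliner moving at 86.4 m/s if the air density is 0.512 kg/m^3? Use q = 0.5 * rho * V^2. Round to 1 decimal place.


Step 1: V^2 = 86.4^2 = 7464.96
Step 2: q = 0.5 * 0.512 * 7464.96
Step 3: q = 1911.0 Pa

1911.0


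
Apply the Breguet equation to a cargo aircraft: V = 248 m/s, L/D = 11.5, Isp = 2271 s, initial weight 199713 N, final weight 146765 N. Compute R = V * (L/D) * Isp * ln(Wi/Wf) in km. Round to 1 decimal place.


Step 1: Coefficient = V * (L/D) * Isp = 248 * 11.5 * 2271 = 6476892.0 m
Step 2: Wi/Wf = 199713 / 146765 = 1.360767
Step 3: ln(1.360767) = 0.308049
Step 4: R = 6476892.0 * 0.308049 = 1995198.0 m = 1995.2 km

1995.2


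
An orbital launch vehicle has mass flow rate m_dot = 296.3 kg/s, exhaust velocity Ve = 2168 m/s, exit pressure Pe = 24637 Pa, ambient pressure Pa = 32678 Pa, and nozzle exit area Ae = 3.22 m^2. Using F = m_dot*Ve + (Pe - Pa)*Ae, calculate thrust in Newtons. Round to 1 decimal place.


Step 1: Momentum thrust = m_dot * Ve = 296.3 * 2168 = 642378.4 N
Step 2: Pressure thrust = (Pe - Pa) * Ae = (24637 - 32678) * 3.22 = -25892.02 N
Step 3: Total thrust F = 642378.4 + -25892.02 = 616486.4 N

616486.4


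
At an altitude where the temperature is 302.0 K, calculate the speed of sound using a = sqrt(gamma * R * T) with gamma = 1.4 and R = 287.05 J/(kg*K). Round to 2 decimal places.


Step 1: gamma * R * T = 1.4 * 287.05 * 302.0 = 121364.74
Step 2: a = sqrt(121364.74) = 348.37 m/s

348.37


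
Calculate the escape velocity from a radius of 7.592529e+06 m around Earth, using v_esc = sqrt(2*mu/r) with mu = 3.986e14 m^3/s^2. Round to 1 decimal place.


Step 1: 2*mu/r = 2 * 3.986e14 / 7.592529e+06 = 104997952.5926
Step 2: v_esc = sqrt(104997952.5926) = 10246.9 m/s

10246.9


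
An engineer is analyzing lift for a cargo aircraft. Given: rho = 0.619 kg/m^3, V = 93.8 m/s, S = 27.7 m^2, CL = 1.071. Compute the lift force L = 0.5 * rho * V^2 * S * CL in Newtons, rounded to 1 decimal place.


Step 1: Calculate dynamic pressure q = 0.5 * 0.619 * 93.8^2 = 0.5 * 0.619 * 8798.44 = 2723.1172 Pa
Step 2: Multiply by wing area and lift coefficient: L = 2723.1172 * 27.7 * 1.071
Step 3: L = 75430.3459 * 1.071 = 80785.9 N

80785.9


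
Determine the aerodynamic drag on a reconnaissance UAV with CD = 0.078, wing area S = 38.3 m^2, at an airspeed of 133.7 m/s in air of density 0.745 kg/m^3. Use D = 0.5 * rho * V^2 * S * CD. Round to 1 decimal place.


Step 1: Dynamic pressure q = 0.5 * 0.745 * 133.7^2 = 6658.6945 Pa
Step 2: Drag D = q * S * CD = 6658.6945 * 38.3 * 0.078
Step 3: D = 19892.2 N

19892.2


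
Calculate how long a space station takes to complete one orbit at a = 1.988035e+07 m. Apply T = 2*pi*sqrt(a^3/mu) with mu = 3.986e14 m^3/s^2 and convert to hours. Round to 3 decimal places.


Step 1: a^3 / mu = 7.857277e+21 / 3.986e14 = 1.971219e+07
Step 2: sqrt(1.971219e+07) = 4439.8407 s
Step 3: T = 2*pi * 4439.8407 = 27896.34 s
Step 4: T in hours = 27896.34 / 3600 = 7.749 hours

7.749


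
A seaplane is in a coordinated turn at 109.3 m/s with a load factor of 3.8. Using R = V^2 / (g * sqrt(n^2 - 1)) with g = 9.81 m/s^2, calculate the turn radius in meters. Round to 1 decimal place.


Step 1: V^2 = 109.3^2 = 11946.49
Step 2: n^2 - 1 = 3.8^2 - 1 = 13.44
Step 3: sqrt(13.44) = 3.666061
Step 4: R = 11946.49 / (9.81 * 3.666061) = 332.2 m

332.2


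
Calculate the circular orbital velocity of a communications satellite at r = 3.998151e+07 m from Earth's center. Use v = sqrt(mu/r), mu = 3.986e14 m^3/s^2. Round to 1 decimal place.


Step 1: mu / r = 3.986e14 / 3.998151e+07 = 9969608.4515
Step 2: v = sqrt(9969608.4515) = 3157.5 m/s

3157.5


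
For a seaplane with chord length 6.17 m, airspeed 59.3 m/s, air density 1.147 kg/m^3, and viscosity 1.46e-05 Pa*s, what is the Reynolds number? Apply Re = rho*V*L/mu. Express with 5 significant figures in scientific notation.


Step 1: Numerator = rho * V * L = 1.147 * 59.3 * 6.17 = 419.665507
Step 2: Re = 419.665507 / 1.46e-05
Step 3: Re = 2.8744e+07

2.8744e+07


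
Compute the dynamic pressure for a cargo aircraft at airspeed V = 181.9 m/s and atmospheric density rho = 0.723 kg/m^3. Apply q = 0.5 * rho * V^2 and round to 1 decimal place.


Step 1: V^2 = 181.9^2 = 33087.61
Step 2: q = 0.5 * 0.723 * 33087.61
Step 3: q = 11961.2 Pa

11961.2


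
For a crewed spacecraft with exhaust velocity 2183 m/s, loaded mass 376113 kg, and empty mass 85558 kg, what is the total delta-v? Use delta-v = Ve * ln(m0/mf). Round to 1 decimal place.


Step 1: Mass ratio m0/mf = 376113 / 85558 = 4.396
Step 2: ln(4.396) = 1.480695
Step 3: delta-v = 2183 * 1.480695 = 3232.4 m/s

3232.4


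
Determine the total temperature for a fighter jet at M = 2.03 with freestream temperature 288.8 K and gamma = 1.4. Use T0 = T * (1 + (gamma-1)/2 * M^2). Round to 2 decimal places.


Step 1: (gamma-1)/2 = 0.2
Step 2: M^2 = 4.1209
Step 3: 1 + 0.2 * 4.1209 = 1.82418
Step 4: T0 = 288.8 * 1.82418 = 526.82 K

526.82


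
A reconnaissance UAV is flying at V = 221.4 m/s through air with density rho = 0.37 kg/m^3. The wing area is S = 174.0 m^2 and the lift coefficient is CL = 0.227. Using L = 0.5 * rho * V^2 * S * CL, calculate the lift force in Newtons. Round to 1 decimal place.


Step 1: Calculate dynamic pressure q = 0.5 * 0.37 * 221.4^2 = 0.5 * 0.37 * 49017.96 = 9068.3226 Pa
Step 2: Multiply by wing area and lift coefficient: L = 9068.3226 * 174.0 * 0.227
Step 3: L = 1577888.1324 * 0.227 = 358180.6 N

358180.6


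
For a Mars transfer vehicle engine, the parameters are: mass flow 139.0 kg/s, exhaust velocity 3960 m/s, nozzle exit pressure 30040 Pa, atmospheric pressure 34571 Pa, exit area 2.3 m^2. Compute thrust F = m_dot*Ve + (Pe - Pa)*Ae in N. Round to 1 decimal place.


Step 1: Momentum thrust = m_dot * Ve = 139.0 * 3960 = 550440.0 N
Step 2: Pressure thrust = (Pe - Pa) * Ae = (30040 - 34571) * 2.3 = -10421.3 N
Step 3: Total thrust F = 550440.0 + -10421.3 = 540018.7 N

540018.7


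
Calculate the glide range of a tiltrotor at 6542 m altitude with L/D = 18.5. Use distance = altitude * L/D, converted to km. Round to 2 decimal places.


Step 1: Glide distance = altitude * L/D = 6542 * 18.5 = 121027.0 m
Step 2: Convert to km: 121027.0 / 1000 = 121.03 km

121.03


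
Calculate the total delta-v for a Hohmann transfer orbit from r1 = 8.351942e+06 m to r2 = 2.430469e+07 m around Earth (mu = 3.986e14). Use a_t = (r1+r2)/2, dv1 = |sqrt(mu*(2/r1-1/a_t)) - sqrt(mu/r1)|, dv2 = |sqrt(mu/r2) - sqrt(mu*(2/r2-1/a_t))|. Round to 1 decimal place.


Step 1: Transfer semi-major axis a_t = (8.351942e+06 + 2.430469e+07) / 2 = 1.632832e+07 m
Step 2: v1 (circular at r1) = sqrt(mu/r1) = 6908.36 m/s
Step 3: v_t1 = sqrt(mu*(2/r1 - 1/a_t)) = 8428.48 m/s
Step 4: dv1 = |8428.48 - 6908.36| = 1520.12 m/s
Step 5: v2 (circular at r2) = 4049.71 m/s, v_t2 = 2896.32 m/s
Step 6: dv2 = |4049.71 - 2896.32| = 1153.39 m/s
Step 7: Total delta-v = 1520.12 + 1153.39 = 2673.5 m/s

2673.5


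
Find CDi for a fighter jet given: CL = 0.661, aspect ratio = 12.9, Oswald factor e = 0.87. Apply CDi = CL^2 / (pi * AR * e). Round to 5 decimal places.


Step 1: CL^2 = 0.661^2 = 0.436921
Step 2: pi * AR * e = 3.14159 * 12.9 * 0.87 = 35.258094
Step 3: CDi = 0.436921 / 35.258094 = 0.01239

0.01239


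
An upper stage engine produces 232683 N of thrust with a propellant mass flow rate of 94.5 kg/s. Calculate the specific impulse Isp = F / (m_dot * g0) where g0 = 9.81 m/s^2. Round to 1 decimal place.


Step 1: m_dot * g0 = 94.5 * 9.81 = 927.05
Step 2: Isp = 232683 / 927.05 = 251.0 s

251.0


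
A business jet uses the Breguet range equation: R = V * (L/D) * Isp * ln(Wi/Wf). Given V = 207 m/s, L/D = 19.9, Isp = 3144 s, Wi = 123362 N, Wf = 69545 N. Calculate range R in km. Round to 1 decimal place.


Step 1: Coefficient = V * (L/D) * Isp = 207 * 19.9 * 3144 = 12951079.2 m
Step 2: Wi/Wf = 123362 / 69545 = 1.773844
Step 3: ln(1.773844) = 0.573149
Step 4: R = 12951079.2 * 0.573149 = 7422899.4 m = 7422.9 km

7422.9


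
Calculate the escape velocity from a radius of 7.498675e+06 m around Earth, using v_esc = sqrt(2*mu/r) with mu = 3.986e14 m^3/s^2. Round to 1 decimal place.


Step 1: 2*mu/r = 2 * 3.986e14 / 7.498675e+06 = 106312115.1403
Step 2: v_esc = sqrt(106312115.1403) = 10310.8 m/s

10310.8


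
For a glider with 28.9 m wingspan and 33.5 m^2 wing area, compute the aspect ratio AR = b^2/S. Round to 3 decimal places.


Step 1: b^2 = 28.9^2 = 835.21
Step 2: AR = 835.21 / 33.5 = 24.932

24.932


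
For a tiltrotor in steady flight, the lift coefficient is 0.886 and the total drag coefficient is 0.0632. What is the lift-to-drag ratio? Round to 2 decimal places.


Step 1: L/D = CL / CD = 0.886 / 0.0632
Step 2: L/D = 14.02

14.02


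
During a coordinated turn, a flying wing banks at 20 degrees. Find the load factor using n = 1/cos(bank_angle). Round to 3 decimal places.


Step 1: Convert 20 degrees to radians = 0.349066
Step 2: cos(20 deg) = 0.939693
Step 3: n = 1 / 0.939693 = 1.064

1.064


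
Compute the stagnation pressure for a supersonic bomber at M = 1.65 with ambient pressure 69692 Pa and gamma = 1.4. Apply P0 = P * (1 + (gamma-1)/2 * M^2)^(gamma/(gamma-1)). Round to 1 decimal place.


Step 1: (gamma-1)/2 * M^2 = 0.2 * 2.7225 = 0.5445
Step 2: 1 + 0.5445 = 1.5445
Step 3: Exponent gamma/(gamma-1) = 3.5
Step 4: P0 = 69692 * 1.5445^3.5 = 319110.2 Pa

319110.2


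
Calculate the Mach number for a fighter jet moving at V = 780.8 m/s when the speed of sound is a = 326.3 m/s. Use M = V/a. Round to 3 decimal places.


Step 1: M = V / a = 780.8 / 326.3
Step 2: M = 2.393

2.393


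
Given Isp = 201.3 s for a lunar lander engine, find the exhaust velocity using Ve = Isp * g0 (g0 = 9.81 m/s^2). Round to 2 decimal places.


Step 1: Ve = Isp * g0 = 201.3 * 9.81
Step 2: Ve = 1974.75 m/s

1974.75


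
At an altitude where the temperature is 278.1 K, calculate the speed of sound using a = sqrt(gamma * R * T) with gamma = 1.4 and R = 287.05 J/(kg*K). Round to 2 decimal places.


Step 1: gamma * R * T = 1.4 * 287.05 * 278.1 = 111760.047
Step 2: a = sqrt(111760.047) = 334.31 m/s

334.31


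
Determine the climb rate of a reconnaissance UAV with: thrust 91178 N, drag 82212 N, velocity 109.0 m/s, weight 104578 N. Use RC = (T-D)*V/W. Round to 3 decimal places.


Step 1: Excess thrust = T - D = 91178 - 82212 = 8966 N
Step 2: Excess power = 8966 * 109.0 = 977294.0 W
Step 3: RC = 977294.0 / 104578 = 9.345 m/s

9.345


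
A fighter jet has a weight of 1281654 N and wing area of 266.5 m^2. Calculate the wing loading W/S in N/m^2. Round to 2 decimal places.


Step 1: Wing loading = W / S = 1281654 / 266.5
Step 2: Wing loading = 4809.21 N/m^2

4809.21


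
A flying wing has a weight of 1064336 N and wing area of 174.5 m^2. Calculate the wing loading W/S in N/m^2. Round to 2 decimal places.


Step 1: Wing loading = W / S = 1064336 / 174.5
Step 2: Wing loading = 6099.35 N/m^2

6099.35


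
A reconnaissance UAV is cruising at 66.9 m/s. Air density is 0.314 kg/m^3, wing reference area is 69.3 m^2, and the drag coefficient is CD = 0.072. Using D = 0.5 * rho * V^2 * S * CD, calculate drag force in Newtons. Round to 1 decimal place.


Step 1: Dynamic pressure q = 0.5 * 0.314 * 66.9^2 = 702.6708 Pa
Step 2: Drag D = q * S * CD = 702.6708 * 69.3 * 0.072
Step 3: D = 3506.0 N

3506.0


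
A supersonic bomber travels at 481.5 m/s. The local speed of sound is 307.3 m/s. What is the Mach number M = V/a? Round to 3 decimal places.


Step 1: M = V / a = 481.5 / 307.3
Step 2: M = 1.567

1.567


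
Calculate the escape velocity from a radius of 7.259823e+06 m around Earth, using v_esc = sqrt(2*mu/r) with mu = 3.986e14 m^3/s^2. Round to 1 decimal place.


Step 1: 2*mu/r = 2 * 3.986e14 / 7.259823e+06 = 109809839.7165
Step 2: v_esc = sqrt(109809839.7165) = 10479.0 m/s

10479.0


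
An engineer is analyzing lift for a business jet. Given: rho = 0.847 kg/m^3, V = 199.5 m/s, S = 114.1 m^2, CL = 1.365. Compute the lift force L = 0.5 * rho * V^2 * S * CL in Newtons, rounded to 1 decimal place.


Step 1: Calculate dynamic pressure q = 0.5 * 0.847 * 199.5^2 = 0.5 * 0.847 * 39800.25 = 16855.4059 Pa
Step 2: Multiply by wing area and lift coefficient: L = 16855.4059 * 114.1 * 1.365
Step 3: L = 1923201.8103 * 1.365 = 2625170.5 N

2625170.5


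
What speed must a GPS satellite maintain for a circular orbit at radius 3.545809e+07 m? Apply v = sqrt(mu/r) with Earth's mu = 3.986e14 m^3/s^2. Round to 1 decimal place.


Step 1: mu / r = 3.986e14 / 3.545809e+07 = 11241440.2468
Step 2: v = sqrt(11241440.2468) = 3352.8 m/s

3352.8


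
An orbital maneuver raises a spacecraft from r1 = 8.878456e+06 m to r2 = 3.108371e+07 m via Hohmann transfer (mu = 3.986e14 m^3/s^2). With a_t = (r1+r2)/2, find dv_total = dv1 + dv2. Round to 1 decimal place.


Step 1: Transfer semi-major axis a_t = (8.878456e+06 + 3.108371e+07) / 2 = 1.998108e+07 m
Step 2: v1 (circular at r1) = sqrt(mu/r1) = 6700.39 m/s
Step 3: v_t1 = sqrt(mu*(2/r1 - 1/a_t)) = 8357.12 m/s
Step 4: dv1 = |8357.12 - 6700.39| = 1656.74 m/s
Step 5: v2 (circular at r2) = 3580.98 m/s, v_t2 = 2387.05 m/s
Step 6: dv2 = |3580.98 - 2387.05| = 1193.93 m/s
Step 7: Total delta-v = 1656.74 + 1193.93 = 2850.7 m/s

2850.7


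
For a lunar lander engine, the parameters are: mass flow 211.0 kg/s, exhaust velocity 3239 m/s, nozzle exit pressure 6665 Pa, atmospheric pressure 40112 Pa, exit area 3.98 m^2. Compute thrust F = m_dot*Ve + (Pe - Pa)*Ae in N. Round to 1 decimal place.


Step 1: Momentum thrust = m_dot * Ve = 211.0 * 3239 = 683429.0 N
Step 2: Pressure thrust = (Pe - Pa) * Ae = (6665 - 40112) * 3.98 = -133119.06 N
Step 3: Total thrust F = 683429.0 + -133119.06 = 550309.9 N

550309.9


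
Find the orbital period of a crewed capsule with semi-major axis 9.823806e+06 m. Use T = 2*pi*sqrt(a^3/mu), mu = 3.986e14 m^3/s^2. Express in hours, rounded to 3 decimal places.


Step 1: a^3 / mu = 9.480677e+20 / 3.986e14 = 2.378494e+06
Step 2: sqrt(2.378494e+06) = 1542.2366 s
Step 3: T = 2*pi * 1542.2366 = 9690.16 s
Step 4: T in hours = 9690.16 / 3600 = 2.692 hours

2.692


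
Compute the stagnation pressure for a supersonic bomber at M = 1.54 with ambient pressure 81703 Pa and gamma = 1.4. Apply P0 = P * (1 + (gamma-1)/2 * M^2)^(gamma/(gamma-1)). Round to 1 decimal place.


Step 1: (gamma-1)/2 * M^2 = 0.2 * 2.3716 = 0.47432
Step 2: 1 + 0.47432 = 1.47432
Step 3: Exponent gamma/(gamma-1) = 3.5
Step 4: P0 = 81703 * 1.47432^3.5 = 317913.6 Pa

317913.6


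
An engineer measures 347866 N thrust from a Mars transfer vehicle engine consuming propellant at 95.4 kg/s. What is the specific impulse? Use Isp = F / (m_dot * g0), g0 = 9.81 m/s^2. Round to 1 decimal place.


Step 1: m_dot * g0 = 95.4 * 9.81 = 935.87
Step 2: Isp = 347866 / 935.87 = 371.7 s

371.7


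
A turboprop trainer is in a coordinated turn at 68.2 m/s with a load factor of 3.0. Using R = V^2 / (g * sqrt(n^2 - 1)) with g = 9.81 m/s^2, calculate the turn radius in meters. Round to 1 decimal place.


Step 1: V^2 = 68.2^2 = 4651.24
Step 2: n^2 - 1 = 3.0^2 - 1 = 8.0
Step 3: sqrt(8.0) = 2.828427
Step 4: R = 4651.24 / (9.81 * 2.828427) = 167.6 m

167.6


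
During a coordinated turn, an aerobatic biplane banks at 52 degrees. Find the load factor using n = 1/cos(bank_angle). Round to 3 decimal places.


Step 1: Convert 52 degrees to radians = 0.907571
Step 2: cos(52 deg) = 0.615661
Step 3: n = 1 / 0.615661 = 1.624

1.624


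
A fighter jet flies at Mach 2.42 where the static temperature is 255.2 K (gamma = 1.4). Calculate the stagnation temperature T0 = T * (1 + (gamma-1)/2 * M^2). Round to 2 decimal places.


Step 1: (gamma-1)/2 = 0.2
Step 2: M^2 = 5.8564
Step 3: 1 + 0.2 * 5.8564 = 2.17128
Step 4: T0 = 255.2 * 2.17128 = 554.11 K

554.11


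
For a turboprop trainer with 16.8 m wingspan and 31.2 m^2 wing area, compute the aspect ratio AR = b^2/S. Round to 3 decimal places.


Step 1: b^2 = 16.8^2 = 282.24
Step 2: AR = 282.24 / 31.2 = 9.046

9.046


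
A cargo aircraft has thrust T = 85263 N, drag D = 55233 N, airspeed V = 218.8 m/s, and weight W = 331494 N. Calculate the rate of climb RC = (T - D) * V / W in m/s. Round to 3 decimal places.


Step 1: Excess thrust = T - D = 85263 - 55233 = 30030 N
Step 2: Excess power = 30030 * 218.8 = 6570564.0 W
Step 3: RC = 6570564.0 / 331494 = 19.821 m/s

19.821


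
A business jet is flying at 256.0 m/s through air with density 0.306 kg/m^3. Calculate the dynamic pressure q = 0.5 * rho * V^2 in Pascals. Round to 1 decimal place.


Step 1: V^2 = 256.0^2 = 65536.0
Step 2: q = 0.5 * 0.306 * 65536.0
Step 3: q = 10027.0 Pa

10027.0
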